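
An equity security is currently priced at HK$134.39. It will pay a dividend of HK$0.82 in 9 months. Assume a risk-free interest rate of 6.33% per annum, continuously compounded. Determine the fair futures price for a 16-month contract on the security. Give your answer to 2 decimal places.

HK$145.37

PV(dividends) I = 0.82·e^(−0.0633·9/12)
I = 0.7820
F = (S − I)·e^(rT) = (134.39 − 0.7820) · e^(0.0633·16/12)
= 133.6080 · e^0.084400 = 133.6080 × 1.088064 = HK$145.37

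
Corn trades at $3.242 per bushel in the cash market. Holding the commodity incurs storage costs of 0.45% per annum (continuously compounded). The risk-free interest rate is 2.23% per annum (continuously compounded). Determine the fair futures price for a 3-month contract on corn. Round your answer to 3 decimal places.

$3.264 per bushel

Net carry = r + u − y = 0.0223 + 0.0045 − 0.0000 = 0.0268
F = S·e^((r+u−y)T) = 3.242 · e^(0.0268 × 3/12) = 3.242 · e^0.006700
= 3.242 × 1.006722 = $3.264 per bushel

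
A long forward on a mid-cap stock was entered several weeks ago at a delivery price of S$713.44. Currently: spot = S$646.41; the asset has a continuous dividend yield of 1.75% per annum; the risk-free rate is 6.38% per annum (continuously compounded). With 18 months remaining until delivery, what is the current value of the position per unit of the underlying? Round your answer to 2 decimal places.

-S$18.67

Current fair forward for the remaining 18 months: F = S·e^((r − q)·T), (r − q) = 0.0638 − 0.0175 = 0.0463
F = 646.41 · e^(0.0463 × 18/12) = 646.41 × 1.071918 = 692.8985
Value of long forward = (F − K)·e^(−rT) = (692.8985 − 713.44) · e^(−0.0638·18/12)
= -20.5415 × 0.908737 = -18.67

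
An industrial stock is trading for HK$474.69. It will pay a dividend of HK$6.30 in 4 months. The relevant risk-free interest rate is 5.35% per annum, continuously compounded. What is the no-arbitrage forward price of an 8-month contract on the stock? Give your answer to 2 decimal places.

HK$485.51

PV(dividends) I = 6.30·e^(−0.0535·4/12)
I = 6.1886
F = (S − I)·e^(rT) = (474.69 − 6.1886) · e^(0.0535·8/12)
= 468.5014 · e^0.035667 = 468.5014 × 1.036311 = HK$485.51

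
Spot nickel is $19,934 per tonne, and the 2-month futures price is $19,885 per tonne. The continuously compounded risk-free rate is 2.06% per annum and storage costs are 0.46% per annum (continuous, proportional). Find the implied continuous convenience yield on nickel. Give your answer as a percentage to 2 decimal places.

4.00%

F = S·e^((r+u−y)T) ⇒ (r+u−y) = ln(F/S)/T
ln(19885/19934) = -0.002461; /T ⇒ -0.014766
y = r + u − ln(F/S)/T = 0.0206 + 0.0046 + 0.014766 = 0.039966
y = 4.00%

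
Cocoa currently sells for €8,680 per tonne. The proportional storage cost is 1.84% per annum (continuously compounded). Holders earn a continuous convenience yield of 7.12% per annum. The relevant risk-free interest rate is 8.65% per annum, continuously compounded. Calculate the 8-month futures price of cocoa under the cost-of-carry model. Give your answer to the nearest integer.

Net carry = r + u − y = 0.0865 + 0.0184 − 0.0712 = 0.0337
F = S·e^((r+u−y)T) = 8680 · e^(0.0337 × 8/12) = 8680 · e^0.022467
= 8680 × 1.022721 = €8,877 per tonne

€8,877 per tonne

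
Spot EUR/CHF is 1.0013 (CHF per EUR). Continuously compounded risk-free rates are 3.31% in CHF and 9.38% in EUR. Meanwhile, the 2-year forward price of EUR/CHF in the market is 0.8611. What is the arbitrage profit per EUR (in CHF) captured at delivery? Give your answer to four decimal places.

Fair forward: F* = S·e^(carry·T), with carry = (r_CHF − r_EUR) = 0.0331 − 0.0938 = -0.0607
F* = 1.0013 · e^(-0.0607 × 2) = 1.0013 · e^-0.121400 = 1.0013 × 0.885680 = 0.8868
Market 0.8611 < fair 0.8868: forward underpriced → reverse cash-and-carry (short spot, go long the forward).
At maturity, profit = |F_mkt − F*| = |0.8611 − 0.8868| = 0.0257 per EUR (in CHF)

0.0257 per EUR (in CHF)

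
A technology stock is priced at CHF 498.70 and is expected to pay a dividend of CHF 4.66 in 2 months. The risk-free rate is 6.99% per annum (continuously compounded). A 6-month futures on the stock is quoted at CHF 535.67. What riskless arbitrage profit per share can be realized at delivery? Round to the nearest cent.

PV(dividends) I = 4.66·e^(−0.0699·2/12) = 4.6060
Fair futures F* = (S − I)·e^(rT) = (498.70 − 4.6060)·e^0.034950 = 494.0940 × 1.035568 = 511.6679
Market CHF 535.67 > fair 511.6679: forward overpriced → cash-and-carry (borrow at r, buy the stock and collect the dividends, short the forward).
Profit at T = |F_mkt − F*| = |535.67 − 511.6679| = CHF 24.00 per share

CHF 24.00 per share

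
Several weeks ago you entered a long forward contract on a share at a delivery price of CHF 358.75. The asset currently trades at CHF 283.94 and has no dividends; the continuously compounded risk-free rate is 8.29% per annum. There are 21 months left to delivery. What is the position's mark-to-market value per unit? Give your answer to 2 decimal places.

Current fair forward for the remaining 21 months: F = S·e^(r·T), r = 0.0829
F = 283.94 · e^(0.0829 × 21/12) = 283.94 × 1.156126 = 328.2704
Value of long forward = (F − K)·e^(−rT) = (328.2704 − 358.75) · e^(−0.0829·21/12)
= -30.4796 × 0.864957 = -26.36

-CHF 26.36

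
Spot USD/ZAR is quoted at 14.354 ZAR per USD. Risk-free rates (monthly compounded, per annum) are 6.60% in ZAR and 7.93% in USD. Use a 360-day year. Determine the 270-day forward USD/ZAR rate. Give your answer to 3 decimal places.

14.212

By covered interest parity, F = S · (1+r_ZAR/12)^(12T) / (1+r_USD/12)^(12T)
= 14.354 × 1.050603 / 1.061072 = 14.354 × 0.990134
F = 14.212 ZAR per USD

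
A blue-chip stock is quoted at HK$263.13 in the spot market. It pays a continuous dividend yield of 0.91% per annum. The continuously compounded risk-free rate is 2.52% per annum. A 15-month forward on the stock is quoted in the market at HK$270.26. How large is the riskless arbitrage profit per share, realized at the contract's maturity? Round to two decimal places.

HK$1.78 per share

Fair forward: F* = S·e^(carry·T), with carry = (r − q) = 0.0252 − 0.0091 = 0.0161
F* = 263.13 · e^(0.0161 × 15/12) = 263.13 · e^0.020125 = 263.13 × 1.020329 = HK$268.4792
Market HK$270.26 > fair HK$268.4792: forward overpriced → cash-and-carry (buy spot, short the forward).
At maturity, profit = |F_mkt − F*| = |270.26 − 268.4792| = HK$1.78 per share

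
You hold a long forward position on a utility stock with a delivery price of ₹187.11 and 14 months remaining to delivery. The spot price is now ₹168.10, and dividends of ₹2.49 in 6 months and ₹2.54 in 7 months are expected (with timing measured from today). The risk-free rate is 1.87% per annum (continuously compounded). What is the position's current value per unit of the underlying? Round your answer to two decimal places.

-₹19.95

PV(remaining dividends) I = 2.49·e^(−0.0187·6/12) + 2.54·e^(−0.0187·7/12) = 4.9793
Current forward F = (S − I)·e^(rT) = (168.10 − 4.9793)·e^(0.0187·14/12) = 163.1207 × 1.022056 = 166.7185
Value (long) = (F − K)·e^(−rT) = (166.7185 − 187.11) × 0.978420 = -19.9515
Value = -₹19.95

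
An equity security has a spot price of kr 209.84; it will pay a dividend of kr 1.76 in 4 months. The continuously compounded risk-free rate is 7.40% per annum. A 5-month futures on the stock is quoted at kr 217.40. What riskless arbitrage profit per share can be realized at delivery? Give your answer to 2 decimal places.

PV(dividends) I = 1.76·e^(−0.0740·4/12) = 1.7171
Fair futures F* = (S − I)·e^(rT) = (209.84 − 1.7171)·e^0.030833 = 208.1229 × 1.031313 = 214.6399
Market kr 217.40 > fair 214.6399: forward overpriced → cash-and-carry (borrow at r, buy the stock and collect the dividends, short the forward).
Profit at T = |F_mkt − F*| = |217.40 − 214.6399| = kr 2.76 per share

kr 2.76 per share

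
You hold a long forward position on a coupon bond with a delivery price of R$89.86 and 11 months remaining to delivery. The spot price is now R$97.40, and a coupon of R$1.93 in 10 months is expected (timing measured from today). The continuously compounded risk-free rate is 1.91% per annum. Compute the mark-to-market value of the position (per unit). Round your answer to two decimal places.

R$7.20

PV(remaining coupons) I = 1.93·e^(−0.0191·10/12) = 1.8995
Current forward F = (S − I)·e^(rT) = (97.40 − 1.8995)·e^(0.0191·11/12) = 95.5005 × 1.017663 = 97.1873
Value (long) = (F − K)·e^(−rT) = (97.1873 − 89.86) × 0.982644 = 7.2001
Value = R$7.20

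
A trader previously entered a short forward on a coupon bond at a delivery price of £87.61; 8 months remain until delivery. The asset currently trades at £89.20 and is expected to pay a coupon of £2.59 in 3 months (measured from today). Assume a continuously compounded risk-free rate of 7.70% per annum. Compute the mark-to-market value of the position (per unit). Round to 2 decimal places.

PV(remaining coupons) I = 2.59·e^(−0.0770·3/12) = 2.5406
Current forward F = (S − I)·e^(rT) = (89.20 − 2.5406)·e^(0.0770·8/12) = 86.6594 × 1.052674 = 91.2241
Value (long) = (F − K)·e^(−rT) = (91.2241 − 87.61) × 0.949962 = 3.4333
Short position value = −(long value) = -£3.43

-£3.43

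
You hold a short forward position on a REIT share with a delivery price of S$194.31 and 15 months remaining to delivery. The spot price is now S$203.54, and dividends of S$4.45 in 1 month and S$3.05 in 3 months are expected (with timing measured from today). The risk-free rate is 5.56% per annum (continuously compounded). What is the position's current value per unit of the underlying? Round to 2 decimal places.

-S$14.84

PV(remaining dividends) I = 4.45·e^(−0.0556·1/12) + 3.05·e^(−0.0556·3/12) = 7.4373
Current forward F = (S − I)·e^(rT) = (203.54 − 7.4373)·e^(0.0556·15/12) = 196.1027 × 1.071972 = 210.2166
Value (long) = (F − K)·e^(−rT) = (210.2166 − 194.31) × 0.932860 = 14.8386
Short position value = −(long value) = -S$14.84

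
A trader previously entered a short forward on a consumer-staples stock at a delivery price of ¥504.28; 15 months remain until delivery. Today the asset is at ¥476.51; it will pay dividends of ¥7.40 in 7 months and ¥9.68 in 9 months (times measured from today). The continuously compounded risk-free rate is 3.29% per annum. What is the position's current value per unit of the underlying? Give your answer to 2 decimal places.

¥24.16

PV(remaining dividends) I = 7.40·e^(−0.0329·7/12) + 9.68·e^(−0.0329·9/12) = 16.7034
Current forward F = (S − I)·e^(rT) = (476.51 − 16.7034)·e^(0.0329·15/12) = 459.8066 × 1.041982 = 479.1102
Value (long) = (F − K)·e^(−rT) = (479.1102 − 504.28) × 0.959709 = -24.1557
Short position value = −(long value) = ¥24.16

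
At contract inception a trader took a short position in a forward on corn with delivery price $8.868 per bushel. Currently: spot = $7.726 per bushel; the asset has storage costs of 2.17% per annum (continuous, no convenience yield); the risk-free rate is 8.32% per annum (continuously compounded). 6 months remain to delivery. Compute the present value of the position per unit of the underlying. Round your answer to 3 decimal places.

Current fair forward for the remaining 6 months: F = S·e^((r + u)·T), (r + u) = 0.0832 + 0.0217 = 0.1049
F = 7.726 · e^(0.1049 × 6/12) = 7.726 × 1.053850 = 8.1420
Value of long forward = (F − K)·e^(−rT) = (8.1420 − 8.868) · e^(−0.0832·6/12)
= -0.7260 × 0.959253 = -0.696
Short position value = −(long value) = $0.696

$0.696 per bushel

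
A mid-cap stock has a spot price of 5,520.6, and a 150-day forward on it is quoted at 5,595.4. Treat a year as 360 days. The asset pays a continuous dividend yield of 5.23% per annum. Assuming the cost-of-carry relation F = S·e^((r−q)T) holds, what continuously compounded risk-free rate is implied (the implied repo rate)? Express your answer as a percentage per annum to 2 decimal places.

8.46%

From F = S·e^((r−q)T): (r − q) = ln(F/S)/T
ln(5595.4/5520.6) = ln(1.013549) = 0.013458
(r − q) = 0.013458 / (150/360) = 0.032299
r = ln(F/S)/T + q = 0.032299 + 0.0523 = 0.084599
r = 8.46%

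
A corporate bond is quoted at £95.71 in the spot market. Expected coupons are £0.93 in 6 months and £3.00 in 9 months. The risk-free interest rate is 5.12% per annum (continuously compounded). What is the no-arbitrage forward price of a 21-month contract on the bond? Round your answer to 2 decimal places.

PV(coupons) I = 0.93·e^(−0.0512·6/12) + 3.00·e^(−0.0512·9/12)
I = 0.9065 + 2.8870 = 3.7935
F = (S − I)·e^(rT) = (95.71 − 3.7935) · e^(0.0512·21/12)
= 91.9165 · e^0.089600 = 91.9165 × 1.093737 = £100.53

£100.53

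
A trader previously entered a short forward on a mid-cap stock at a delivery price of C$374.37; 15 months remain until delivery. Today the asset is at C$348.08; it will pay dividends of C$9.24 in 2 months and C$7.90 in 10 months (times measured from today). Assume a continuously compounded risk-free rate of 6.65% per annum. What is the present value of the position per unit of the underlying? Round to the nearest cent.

C$13.04

PV(remaining dividends) I = 9.24·e^(−0.0665·2/12) + 7.90·e^(−0.0665·10/12) = 16.6123
Current forward F = (S − I)·e^(rT) = (348.08 − 16.6123)·e^(0.0665·15/12) = 331.4677 × 1.086678 = 360.1987
Value (long) = (F − K)·e^(−rT) = (360.1987 − 374.37) × 0.920236 = -13.0409
Short position value = −(long value) = C$13.04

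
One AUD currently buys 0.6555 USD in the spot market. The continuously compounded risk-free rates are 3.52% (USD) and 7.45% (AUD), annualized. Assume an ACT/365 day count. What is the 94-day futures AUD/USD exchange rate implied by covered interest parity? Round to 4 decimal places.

0.6489

F = S·e^((r_USD − r_AUD)T) = 0.6555 · e^((0.0352 − 0.0745) × 94/365)
= 0.6555 · e^-0.010121 = 0.6555 × 0.989930
F = 0.6489 USD per AUD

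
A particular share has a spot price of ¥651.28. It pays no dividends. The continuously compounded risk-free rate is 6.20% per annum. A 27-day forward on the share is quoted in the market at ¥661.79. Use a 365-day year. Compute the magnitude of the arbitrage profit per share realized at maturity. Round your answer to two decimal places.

Fair forward: F* = S·e^(carry·T), with carry = r = 0.0620
F* = 651.28 · e^(0.0620 × 27/365) = 651.28 · e^0.004586 = 651.28 × 1.004597 = ¥654.2739
Market ¥661.79 > fair ¥654.2739: forward overpriced → cash-and-carry (buy spot, short the forward).
At maturity, profit = |F_mkt − F*| = |661.79 − 654.2739| = ¥7.52 per share

¥7.52 per share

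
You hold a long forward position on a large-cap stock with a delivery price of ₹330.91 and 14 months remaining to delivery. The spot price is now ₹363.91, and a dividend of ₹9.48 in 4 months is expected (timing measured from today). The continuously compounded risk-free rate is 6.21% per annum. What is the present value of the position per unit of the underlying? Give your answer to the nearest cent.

PV(remaining dividends) I = 9.48·e^(−0.0621·4/12) = 9.2858
Current forward F = (S − I)·e^(rT) = (363.91 − 9.2858)·e^(0.0621·14/12) = 354.6242 × 1.075139 = 381.2703
Value (long) = (F − K)·e^(−rT) = (381.2703 − 330.91) × 0.930112 = 46.8407
Value = ₹46.84

₹46.84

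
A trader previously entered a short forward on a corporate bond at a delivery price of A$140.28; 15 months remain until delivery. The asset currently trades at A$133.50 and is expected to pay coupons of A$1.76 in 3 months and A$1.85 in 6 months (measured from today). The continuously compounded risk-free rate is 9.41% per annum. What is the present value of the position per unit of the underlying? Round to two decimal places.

-A$5.30

PV(remaining coupons) I = 1.76·e^(−0.0941·3/12) + 1.85·e^(−0.0941·6/12) = 3.4841
Current forward F = (S − I)·e^(rT) = (133.50 − 3.4841)·e^(0.0941·15/12) = 130.0159 × 1.124822 = 146.2447
Value (long) = (F − K)·e^(−rT) = (146.2447 − 140.28) × 0.889029 = 5.3028
Short position value = −(long value) = -A$5.30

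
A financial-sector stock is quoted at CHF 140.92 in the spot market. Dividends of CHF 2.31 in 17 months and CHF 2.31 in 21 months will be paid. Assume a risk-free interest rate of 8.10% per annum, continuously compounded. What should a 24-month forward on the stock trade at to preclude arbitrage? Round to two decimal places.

PV(dividends) I = 2.31·e^(−0.0810·17/12) + 2.31·e^(−0.0810·21/12)
I = 2.0596 + 2.0047 = 4.0643
F = (S − I)·e^(rT) = (140.92 − 4.0643) · e^(0.0810·24/12)
= 136.8557 · e^0.162000 = 136.8557 × 1.175860 = CHF 160.92

CHF 160.92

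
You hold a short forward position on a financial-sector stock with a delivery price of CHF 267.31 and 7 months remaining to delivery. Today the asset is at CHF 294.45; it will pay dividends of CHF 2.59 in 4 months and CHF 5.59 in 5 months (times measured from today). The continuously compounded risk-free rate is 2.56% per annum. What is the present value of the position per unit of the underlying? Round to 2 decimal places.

-CHF 23.00

PV(remaining dividends) I = 2.59·e^(−0.0256·4/12) + 5.59·e^(−0.0256·5/12) = 8.0987
Current forward F = (S − I)·e^(rT) = (294.45 − 8.0987)·e^(0.0256·7/12) = 286.3513 × 1.015045 = 290.6595
Value (long) = (F − K)·e^(−rT) = (290.6595 − 267.31) × 0.985178 = 23.0034
Short position value = −(long value) = -CHF 23.00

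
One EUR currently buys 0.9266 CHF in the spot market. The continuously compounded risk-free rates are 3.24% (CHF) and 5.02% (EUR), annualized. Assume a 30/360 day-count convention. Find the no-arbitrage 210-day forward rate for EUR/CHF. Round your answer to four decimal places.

0.9170

F = S·e^((r_CHF − r_EUR)T) = 0.9266 · e^((0.0324 − 0.0502) × 210/360)
= 0.9266 · e^-0.010383 = 0.9266 × 0.989671
F = 0.9170 CHF per EUR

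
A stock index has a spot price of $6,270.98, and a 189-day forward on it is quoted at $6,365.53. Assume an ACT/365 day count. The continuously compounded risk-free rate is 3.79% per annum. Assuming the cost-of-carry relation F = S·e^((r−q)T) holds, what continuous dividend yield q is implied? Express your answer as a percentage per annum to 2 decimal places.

0.90%

From F = S·e^((r−q)T): (r − q) = ln(F/S)/T
ln(6365.53/6270.98) = ln(1.015077) = 0.014964
(r − q) = 0.014964 / (189/365) = 0.028899
q = r − ln(F/S)/T = 0.0379 − 0.028899 = 0.009001
q = 0.90%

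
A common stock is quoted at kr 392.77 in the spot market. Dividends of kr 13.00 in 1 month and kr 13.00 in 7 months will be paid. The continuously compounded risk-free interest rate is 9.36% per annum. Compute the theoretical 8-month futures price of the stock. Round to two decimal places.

kr 391.23

PV(dividends) I = 13.00·e^(−0.0936·1/12) + 13.00·e^(−0.0936·7/12)
I = 12.8990 + 12.3092 = 25.2082
F = (S − I)·e^(rT) = (392.77 − 25.2082) · e^(0.0936·8/12)
= 367.5618 · e^0.062400 = 367.5618 × 1.064388 = kr 391.23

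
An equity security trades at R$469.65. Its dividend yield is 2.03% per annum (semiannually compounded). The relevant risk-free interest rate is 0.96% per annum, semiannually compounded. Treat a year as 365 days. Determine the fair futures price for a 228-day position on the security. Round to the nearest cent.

F = S · (1+r/2)^(2T) / (1+q/2)^(2T)
= 469.65 × 1.006000 / 1.012697 = 469.65 × 0.993387
F = R$466.54

R$466.54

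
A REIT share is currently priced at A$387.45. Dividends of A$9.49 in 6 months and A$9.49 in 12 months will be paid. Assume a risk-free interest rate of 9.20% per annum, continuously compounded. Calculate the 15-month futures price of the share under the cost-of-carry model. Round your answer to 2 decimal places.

A$414.79

PV(dividends) I = 9.49·e^(−0.0920·6/12) + 9.49·e^(−0.0920·12/12)
I = 9.0633 + 8.6559 = 17.7192
F = (S − I)·e^(rT) = (387.45 − 17.7192) · e^(0.0920·15/12)
= 369.7308 · e^0.115000 = 369.7308 × 1.121873 = A$414.79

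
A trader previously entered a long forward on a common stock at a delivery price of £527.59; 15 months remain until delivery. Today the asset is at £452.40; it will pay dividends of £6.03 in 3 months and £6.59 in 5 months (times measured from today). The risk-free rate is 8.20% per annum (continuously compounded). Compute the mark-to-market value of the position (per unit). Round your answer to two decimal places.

-£36.07

PV(remaining dividends) I = 6.03·e^(−0.0820·3/12) + 6.59·e^(−0.0820·5/12) = 12.2763
Current forward F = (S − I)·e^(rT) = (452.40 − 12.2763)·e^(0.0820·15/12) = 440.1237 × 1.107937 = 487.6293
Value (long) = (F − K)·e^(−rT) = (487.6293 − 527.59) × 0.902578 = -36.0676
Value = -£36.07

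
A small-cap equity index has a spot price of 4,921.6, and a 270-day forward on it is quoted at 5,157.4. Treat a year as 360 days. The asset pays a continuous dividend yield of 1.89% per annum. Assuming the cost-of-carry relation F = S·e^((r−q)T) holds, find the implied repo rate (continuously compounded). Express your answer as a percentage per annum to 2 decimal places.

From F = S·e^((r−q)T): (r − q) = ln(F/S)/T
ln(5157.4/4921.6) = ln(1.047911) = 0.046799
(r − q) = 0.046799 / (270/360) = 0.062399
r = ln(F/S)/T + q = 0.062399 + 0.0189 = 0.081299
r = 8.13%

8.13%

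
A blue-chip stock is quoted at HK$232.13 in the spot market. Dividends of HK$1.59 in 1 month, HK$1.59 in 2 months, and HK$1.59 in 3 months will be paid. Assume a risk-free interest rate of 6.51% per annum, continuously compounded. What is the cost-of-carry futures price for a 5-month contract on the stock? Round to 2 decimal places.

HK$233.66

PV(dividends) I = 1.59·e^(−0.0651·1/12) + 1.59·e^(−0.0651·2/12) + 1.59·e^(−0.0651·3/12)
I = 1.5814 + 1.5728 + 1.5643 = 4.7185
F = (S − I)·e^(rT) = (232.13 − 4.7185) · e^(0.0651·5/12)
= 227.4115 · e^0.027125 = 227.4115 × 1.027496 = HK$233.66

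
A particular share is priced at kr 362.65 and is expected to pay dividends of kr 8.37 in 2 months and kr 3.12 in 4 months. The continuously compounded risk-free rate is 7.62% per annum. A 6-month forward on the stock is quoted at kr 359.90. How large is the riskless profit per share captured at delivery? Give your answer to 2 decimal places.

kr 5.09 per share

PV(dividends) I = 8.37·e^(−0.0762·2/12) + 3.12·e^(−0.0762·4/12) = 11.3061
Fair forward F* = (S − I)·e^(rT) = (362.65 − 11.3061)·e^0.038100 = 351.3439 × 1.038835 = 364.9883
Market kr 359.90 < fair 364.9883: forward underpriced → reverse cash-and-carry (short the stock, invest proceeds at r, pay the dividends, go long the forward).
Profit at T = |F_mkt − F*| = |359.90 − 364.9883| = kr 5.09 per share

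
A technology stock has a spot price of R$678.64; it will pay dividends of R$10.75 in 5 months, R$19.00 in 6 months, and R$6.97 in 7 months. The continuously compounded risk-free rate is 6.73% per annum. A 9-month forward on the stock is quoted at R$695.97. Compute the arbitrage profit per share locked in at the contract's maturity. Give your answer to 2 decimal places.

R$19.56 per share

PV(dividends) I = 10.75·e^(−0.0673·5/12) + 19.00·e^(−0.0673·6/12) + 6.97·e^(−0.0673·7/12) = 35.5257
Fair forward F* = (S − I)·e^(rT) = (678.64 − 35.5257)·e^0.050475 = 643.1143 × 1.051771 = 676.4090
Market R$695.97 > fair 676.4090: forward overpriced → cash-and-carry (borrow at r, buy the stock and collect the dividends, short the forward).
Profit at T = |F_mkt − F*| = |695.97 − 676.4090| = R$19.56 per share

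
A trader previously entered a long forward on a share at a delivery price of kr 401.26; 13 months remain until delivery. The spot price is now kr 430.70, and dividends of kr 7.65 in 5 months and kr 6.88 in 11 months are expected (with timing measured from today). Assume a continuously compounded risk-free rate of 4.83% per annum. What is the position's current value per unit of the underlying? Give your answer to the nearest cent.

PV(remaining dividends) I = 7.65·e^(−0.0483·5/12) + 6.88·e^(−0.0483·11/12) = 14.0796
Current forward F = (S − I)·e^(rT) = (430.70 − 14.0796)·e^(0.0483·13/12) = 416.6204 × 1.053718 = 439.0004
Value (long) = (F − K)·e^(−rT) = (439.0004 − 401.26) × 0.949020 = 35.8164
Value = kr 35.82

kr 35.82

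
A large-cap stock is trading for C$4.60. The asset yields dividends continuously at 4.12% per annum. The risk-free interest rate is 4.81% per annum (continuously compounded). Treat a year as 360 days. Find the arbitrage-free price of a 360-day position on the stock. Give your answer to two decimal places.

F = S·e^((r − q)T) = 4.60 · e^((0.0481 − 0.0412) × 360/360)
= 4.60 · e^0.006900 = 4.60 × 1.006924
F = C$4.63

C$4.63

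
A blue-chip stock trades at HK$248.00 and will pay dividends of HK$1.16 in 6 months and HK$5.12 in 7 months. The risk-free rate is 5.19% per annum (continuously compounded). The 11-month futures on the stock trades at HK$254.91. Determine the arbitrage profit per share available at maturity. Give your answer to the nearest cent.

HK$1.22 per share

PV(dividends) I = 1.16·e^(−0.0519·6/12) + 5.12·e^(−0.0519·7/12) = 6.0976
Fair futures F* = (S − I)·e^(rT) = (248.00 − 6.0976)·e^0.047575 = 241.9024 × 1.048725 = 253.6891
Market HK$254.91 > fair 253.6891: forward overpriced → cash-and-carry (borrow at r, buy the stock and collect the dividends, short the forward).
Profit at T = |F_mkt − F*| = |254.91 − 253.6891| = HK$1.22 per share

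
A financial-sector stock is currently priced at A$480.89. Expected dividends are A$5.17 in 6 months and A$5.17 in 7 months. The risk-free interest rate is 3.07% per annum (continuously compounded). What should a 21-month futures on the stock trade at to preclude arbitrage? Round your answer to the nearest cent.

A$496.70

PV(dividends) I = 5.17·e^(−0.0307·6/12) + 5.17·e^(−0.0307·7/12)
I = 5.0912 + 5.0782 = 10.1694
F = (S − I)·e^(rT) = (480.89 − 10.1694) · e^(0.0307·21/12)
= 470.7206 · e^0.053725 = 470.7206 × 1.055194 = A$496.70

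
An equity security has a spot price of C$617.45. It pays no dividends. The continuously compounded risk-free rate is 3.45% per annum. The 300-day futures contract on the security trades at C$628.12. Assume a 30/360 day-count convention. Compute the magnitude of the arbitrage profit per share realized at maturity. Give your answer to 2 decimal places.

C$7.34 per share

Fair futures: F* = S·e^(carry·T), with carry = r = 0.0345
F* = 617.45 · e^(0.0345 × 300/360) = 617.45 · e^0.028750 = 617.45 × 1.029167 = C$635.4592
Market C$628.12 < fair C$635.4592: forward underpriced → reverse cash-and-carry (short spot, go long the forward).
At maturity, profit = |F_mkt − F*| = |628.12 − 635.4592| = C$7.34 per share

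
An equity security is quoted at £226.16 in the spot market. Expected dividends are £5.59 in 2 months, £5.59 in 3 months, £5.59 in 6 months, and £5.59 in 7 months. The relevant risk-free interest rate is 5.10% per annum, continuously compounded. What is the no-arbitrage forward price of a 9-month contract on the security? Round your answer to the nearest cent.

£212.19

PV(dividends) I = 5.59·e^(−0.0510·2/12) + 5.59·e^(−0.0510·3/12) + 5.59·e^(−0.0510·6/12) + 5.59·e^(−0.0510·7/12)
I = 5.5427 + 5.5192 + 5.4493 + 5.4261 = 21.9373
F = (S − I)·e^(rT) = (226.16 − 21.9373) · e^(0.0510·9/12)
= 204.2227 · e^0.038250 = 204.2227 × 1.038991 = £212.19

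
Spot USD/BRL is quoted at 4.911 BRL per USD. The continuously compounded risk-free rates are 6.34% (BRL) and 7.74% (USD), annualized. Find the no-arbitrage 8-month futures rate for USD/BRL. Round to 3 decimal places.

F = S·e^((r_BRL − r_USD)T) = 4.911 · e^((0.0634 − 0.0774) × 8/12)
= 4.911 · e^-0.009333 = 4.911 × 0.990710
F = 4.865 BRL per USD

4.865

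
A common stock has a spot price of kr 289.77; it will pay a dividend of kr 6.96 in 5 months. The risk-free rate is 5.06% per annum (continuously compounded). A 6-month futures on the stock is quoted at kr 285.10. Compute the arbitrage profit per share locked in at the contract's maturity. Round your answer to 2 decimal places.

kr 5.11 per share

PV(dividends) I = 6.96·e^(−0.0506·5/12) = 6.8148
Fair futures F* = (S − I)·e^(rT) = (289.77 − 6.8148)·e^0.025300 = 282.9552 × 1.025623 = 290.2054
Market kr 285.10 < fair 290.2054: forward underpriced → reverse cash-and-carry (short the stock, invest proceeds at r, pay the dividends, go long the forward).
Profit at T = |F_mkt − F*| = |285.10 − 290.2054| = kr 5.11 per share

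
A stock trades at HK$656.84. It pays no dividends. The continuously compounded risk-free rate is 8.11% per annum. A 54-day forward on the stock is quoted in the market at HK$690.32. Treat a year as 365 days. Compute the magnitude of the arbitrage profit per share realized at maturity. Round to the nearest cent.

HK$25.55 per share

Fair forward: F* = S·e^(carry·T), with carry = r = 0.0811
F* = 656.84 · e^(0.0811 × 54/365) = 656.84 · e^0.011998 = 656.84 × 1.012070 = HK$664.7681
Market HK$690.32 > fair HK$664.7681: forward overpriced → cash-and-carry (buy spot, short the forward).
At maturity, profit = |F_mkt − F*| = |690.32 − 664.7681| = HK$25.55 per share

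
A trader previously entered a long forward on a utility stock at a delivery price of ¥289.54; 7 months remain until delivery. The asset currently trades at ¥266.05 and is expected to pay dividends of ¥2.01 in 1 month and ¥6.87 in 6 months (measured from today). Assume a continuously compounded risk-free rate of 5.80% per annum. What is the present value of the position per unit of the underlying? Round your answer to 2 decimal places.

-¥22.53

PV(remaining dividends) I = 2.01·e^(−0.0580·1/12) + 6.87·e^(−0.0580·6/12) = 8.6739
Current forward F = (S − I)·e^(rT) = (266.05 − 8.6739)·e^(0.0580·7/12) = 257.3761 × 1.034412 = 266.2329
Value (long) = (F − K)·e^(−rT) = (266.2329 − 289.54) × 0.966733 = -22.5317
Value = -¥22.53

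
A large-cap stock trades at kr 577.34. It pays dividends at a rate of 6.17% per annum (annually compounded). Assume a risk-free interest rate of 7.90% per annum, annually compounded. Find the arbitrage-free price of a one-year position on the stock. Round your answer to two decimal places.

kr 586.75

F = S · (1+r)^T / (1+q)^T
= 577.34 × 1.079000 / 1.061700 = 577.34 × 1.016295
F = kr 586.75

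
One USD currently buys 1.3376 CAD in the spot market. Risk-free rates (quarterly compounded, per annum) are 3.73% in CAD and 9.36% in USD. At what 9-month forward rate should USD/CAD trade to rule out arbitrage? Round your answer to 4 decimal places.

By covered interest parity, F = S · (1+r_CAD/4)^(4T) / (1+r_USD/4)^(4T)
= 1.3376 × 1.028237 / 1.071855 = 1.3376 × 0.959306
F = 1.2832 CAD per USD

1.2832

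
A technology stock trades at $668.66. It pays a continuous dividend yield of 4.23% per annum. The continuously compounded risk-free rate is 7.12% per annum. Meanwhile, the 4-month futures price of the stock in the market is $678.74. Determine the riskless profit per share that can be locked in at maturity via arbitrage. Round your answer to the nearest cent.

Fair futures: F* = S·e^(carry·T), with carry = (r − q) = 0.0712 − 0.0423 = 0.0289
F* = 668.66 · e^(0.0289 × 4/12) = 668.66 · e^0.009633 = 668.66 × 1.009680 = $675.1326
Market $678.74 > fair $675.1326: forward overpriced → cash-and-carry (buy spot, short the forward).
At maturity, profit = |F_mkt − F*| = |678.74 − 675.1326| = $3.61 per share

$3.61 per share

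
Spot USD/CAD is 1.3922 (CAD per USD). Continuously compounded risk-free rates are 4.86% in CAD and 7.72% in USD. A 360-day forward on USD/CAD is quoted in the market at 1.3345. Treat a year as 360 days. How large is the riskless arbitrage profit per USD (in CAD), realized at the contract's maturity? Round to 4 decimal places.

Fair forward: F* = S·e^(carry·T), with carry = (r_CAD − r_USD) = 0.0486 − 0.0772 = -0.0286
F* = 1.3922 · e^(-0.0286 × 360/360) = 1.3922 · e^-0.028600 = 1.3922 × 0.971805 = 1.3529
Market 1.3345 < fair 1.3529: forward underpriced → reverse cash-and-carry (short spot, go long the forward).
At maturity, profit = |F_mkt − F*| = |1.3345 − 1.3529| = 0.0184 per USD (in CAD)

0.0184 per USD (in CAD)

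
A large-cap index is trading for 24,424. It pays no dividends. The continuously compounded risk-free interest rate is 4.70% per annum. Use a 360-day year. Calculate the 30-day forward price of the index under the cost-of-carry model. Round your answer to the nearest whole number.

F = S·e^(rT) = 24424 · e^(0.0470 × 30/360)
= 24424 · e^0.003917 = 24424 × 1.003925
F = 24,520

24,520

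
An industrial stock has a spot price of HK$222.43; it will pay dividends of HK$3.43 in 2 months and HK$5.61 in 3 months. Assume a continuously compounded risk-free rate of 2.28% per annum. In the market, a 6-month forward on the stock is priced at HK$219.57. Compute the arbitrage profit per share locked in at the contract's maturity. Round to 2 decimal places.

HK$3.69 per share

PV(dividends) I = 3.43·e^(−0.0228·2/12) + 5.61·e^(−0.0228·3/12) = 8.9951
Fair forward F* = (S − I)·e^(rT) = (222.43 − 8.9951)·e^0.011400 = 213.4349 × 1.011465 = 215.8819
Market HK$219.57 > fair 215.8819: forward overpriced → cash-and-carry (borrow at r, buy the stock and collect the dividends, short the forward).
Profit at T = |F_mkt − F*| = |219.57 − 215.8819| = HK$3.69 per share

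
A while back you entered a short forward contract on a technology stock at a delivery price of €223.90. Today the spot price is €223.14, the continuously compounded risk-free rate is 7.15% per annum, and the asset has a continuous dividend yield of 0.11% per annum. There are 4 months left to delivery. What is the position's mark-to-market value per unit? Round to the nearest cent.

-€4.43

Current fair forward for the remaining 4 months: F = S·e^((r − q)·T), (r − q) = 0.0715 − 0.0011 = 0.0704
F = 223.14 · e^(0.0704 × 4/12) = 223.14 × 1.023744 = 228.4382
Value of long forward = (F − K)·e^(−rT) = (228.4382 − 223.90) · e^(−0.0715·4/12)
= 4.5382 × 0.976448 = 4.43
Short position value = −(long value) = -€4.43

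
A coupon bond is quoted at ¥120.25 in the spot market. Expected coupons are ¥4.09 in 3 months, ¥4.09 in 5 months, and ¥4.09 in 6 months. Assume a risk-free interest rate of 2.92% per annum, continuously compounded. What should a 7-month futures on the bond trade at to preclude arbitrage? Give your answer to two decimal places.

¥109.98

PV(coupons) I = 4.09·e^(−0.0292·3/12) + 4.09·e^(−0.0292·5/12) + 4.09·e^(−0.0292·6/12)
I = 4.0603 + 4.0405 + 4.0307 = 12.1315
F = (S − I)·e^(rT) = (120.25 − 12.1315) · e^(0.0292·7/12)
= 108.1185 · e^0.017033 = 108.1185 × 1.017179 = ¥109.98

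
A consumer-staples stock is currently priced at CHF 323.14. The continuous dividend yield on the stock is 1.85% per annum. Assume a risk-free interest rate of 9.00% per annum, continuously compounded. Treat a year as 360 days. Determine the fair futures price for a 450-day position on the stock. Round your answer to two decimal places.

F = S·e^((r − q)T) = 323.14 · e^((0.0900 − 0.0185) × 450/360)
= 323.14 · e^0.089375 = 323.14 × 1.093491
F = CHF 353.35

CHF 353.35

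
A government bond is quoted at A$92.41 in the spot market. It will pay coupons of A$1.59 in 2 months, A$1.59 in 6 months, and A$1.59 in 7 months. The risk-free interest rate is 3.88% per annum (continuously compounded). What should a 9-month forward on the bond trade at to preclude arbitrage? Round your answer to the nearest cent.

PV(coupons) I = 1.59·e^(−0.0388·2/12) + 1.59·e^(−0.0388·6/12) + 1.59·e^(−0.0388·7/12)
I = 1.5798 + 1.5595 + 1.5544 = 4.6937
F = (S − I)·e^(rT) = (92.41 − 4.6937) · e^(0.0388·9/12)
= 87.7163 · e^0.029100 = 87.7163 × 1.029528 = A$90.31

A$90.31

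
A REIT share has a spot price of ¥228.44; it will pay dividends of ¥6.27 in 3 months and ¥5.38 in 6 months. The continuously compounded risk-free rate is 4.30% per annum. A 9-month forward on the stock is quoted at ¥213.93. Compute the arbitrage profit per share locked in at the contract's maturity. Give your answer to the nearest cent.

¥10.15 per share

PV(dividends) I = 6.27·e^(−0.0430·3/12) + 5.38·e^(−0.0430·6/12) = 11.4685
Fair forward F* = (S − I)·e^(rT) = (228.44 − 11.4685)·e^0.032250 = 216.9715 × 1.032776 = 224.0830
Market ¥213.93 < fair 224.0830: forward underpriced → reverse cash-and-carry (short the stock, invest proceeds at r, pay the dividends, go long the forward).
Profit at T = |F_mkt − F*| = |213.93 − 224.0830| = ¥10.15 per share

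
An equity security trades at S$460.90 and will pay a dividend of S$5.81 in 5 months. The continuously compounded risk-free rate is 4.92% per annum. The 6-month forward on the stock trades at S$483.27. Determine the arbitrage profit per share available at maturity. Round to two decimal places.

PV(dividends) I = 5.81·e^(−0.0492·5/12) = 5.6921
Fair forward F* = (S − I)·e^(rT) = (460.90 − 5.6921)·e^0.024600 = 455.2079 × 1.024905 = 466.5449
Market S$483.27 > fair 466.5449: forward overpriced → cash-and-carry (borrow at r, buy the stock and collect the dividends, short the forward).
Profit at T = |F_mkt − F*| = |483.27 − 466.5449| = S$16.73 per share

S$16.73 per share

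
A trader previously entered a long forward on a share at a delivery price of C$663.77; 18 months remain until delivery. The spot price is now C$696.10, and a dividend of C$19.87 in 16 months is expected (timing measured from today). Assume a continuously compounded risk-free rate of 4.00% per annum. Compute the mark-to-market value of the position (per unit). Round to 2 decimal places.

PV(remaining dividends) I = 19.87·e^(−0.0400·16/12) = 18.8380
Current forward F = (S − I)·e^(rT) = (696.10 − 18.8380)·e^(0.0400·18/12) = 677.2620 × 1.061837 = 719.1419
Value (long) = (F − K)·e^(−rT) = (719.1419 − 663.77) × 0.941765 = 52.1473
Value = C$52.15

C$52.15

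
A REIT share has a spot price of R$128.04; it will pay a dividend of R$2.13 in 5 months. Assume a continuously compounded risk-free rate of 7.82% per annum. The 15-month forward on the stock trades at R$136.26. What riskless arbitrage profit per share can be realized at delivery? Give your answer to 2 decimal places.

PV(dividends) I = 2.13·e^(−0.0782·5/12) = 2.0617
Fair forward F* = (S − I)·e^(rT) = (128.04 − 2.0617)·e^0.097750 = 125.9783 × 1.102687 = 138.9146
Market R$136.26 < fair 138.9146: forward underpriced → reverse cash-and-carry (short the stock, invest proceeds at r, pay the dividends, go long the forward).
Profit at T = |F_mkt − F*| = |136.26 − 138.9146| = R$2.65 per share

R$2.65 per share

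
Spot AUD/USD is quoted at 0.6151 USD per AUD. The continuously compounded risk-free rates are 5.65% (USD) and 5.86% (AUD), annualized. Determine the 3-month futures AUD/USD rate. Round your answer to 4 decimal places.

0.6148

F = S·e^((r_USD − r_AUD)T) = 0.6151 · e^((0.0565 − 0.0586) × 3/12)
= 0.6151 · e^-0.000525 = 0.6151 × 0.999475
F = 0.6148 USD per AUD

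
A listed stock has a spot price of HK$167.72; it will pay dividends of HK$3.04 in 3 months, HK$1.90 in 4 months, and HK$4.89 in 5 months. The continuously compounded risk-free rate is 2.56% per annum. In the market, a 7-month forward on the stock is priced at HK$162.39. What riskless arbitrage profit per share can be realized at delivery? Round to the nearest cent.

PV(dividends) I = 3.04·e^(−0.0256·3/12) + 1.90·e^(−0.0256·4/12) + 4.89·e^(−0.0256·5/12) = 9.7426
Fair forward F* = (S − I)·e^(rT) = (167.72 − 9.7426)·e^0.014933 = 157.9774 × 1.015045 = 160.3542
Market HK$162.39 > fair 160.3542: forward overpriced → cash-and-carry (borrow at r, buy the stock and collect the dividends, short the forward).
Profit at T = |F_mkt − F*| = |162.39 − 160.3542| = HK$2.04 per share

HK$2.04 per share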